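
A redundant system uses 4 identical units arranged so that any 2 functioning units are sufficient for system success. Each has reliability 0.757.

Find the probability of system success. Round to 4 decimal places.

0.9531

R = Σ_{i=2}^{4} C(4,i) p^i (1−p)^{4−i} with p = 0.757
C(4,2)·0.757^2·0.243^2 = 0.203028
C(4,3)·0.757^3·0.243^1 = 0.421652
C(4,4)·0.757^4·0.243^0 = 0.328385
Sum = 0.9531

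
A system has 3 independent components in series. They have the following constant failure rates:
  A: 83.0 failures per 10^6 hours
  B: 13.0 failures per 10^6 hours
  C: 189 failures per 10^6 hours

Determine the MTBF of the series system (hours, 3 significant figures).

3510

Series of exponential components: λ_sys = Σ λ_i
λ_sys = 0.0000830 + 0.0000130 + 0.000189 = 2.8500e-04 /h
MTBF = 1 / λ_sys = 3510 h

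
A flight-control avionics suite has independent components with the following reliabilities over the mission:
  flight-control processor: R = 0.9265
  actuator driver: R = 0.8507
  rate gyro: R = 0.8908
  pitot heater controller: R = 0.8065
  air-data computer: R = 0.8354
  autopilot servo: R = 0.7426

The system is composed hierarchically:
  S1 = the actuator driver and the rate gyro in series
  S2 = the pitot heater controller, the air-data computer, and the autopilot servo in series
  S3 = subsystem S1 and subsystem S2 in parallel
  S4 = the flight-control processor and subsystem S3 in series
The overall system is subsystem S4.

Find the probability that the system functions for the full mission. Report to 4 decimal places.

Series (actuator driver and rate gyro): 0.850700 × 0.890800 = 0.757804
Series (pitot heater controller, air-data computer, and autopilot servo): 0.806500 × 0.835400 × 0.742600 = 0.500327
Parallel ([0.757804] and [0.500327]): 1 − (1 − 0.757804)(1 − 0.500327) = 0.878981
Series (flight-control processor and [0.878981]): 0.926500 × 0.878981 = 0.8144

0.8144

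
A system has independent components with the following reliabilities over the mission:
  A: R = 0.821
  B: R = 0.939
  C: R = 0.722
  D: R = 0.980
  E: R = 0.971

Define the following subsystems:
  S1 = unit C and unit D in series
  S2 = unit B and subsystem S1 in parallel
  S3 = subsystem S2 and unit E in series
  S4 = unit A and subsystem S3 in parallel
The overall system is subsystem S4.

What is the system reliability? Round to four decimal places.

0.9917

Series (C and D): 0.722000 × 0.980000 = 0.707560
Parallel (B and [0.707560]): 1 − (1 − 0.939000)(1 − 0.707560) = 0.982161
Series ([0.982161] and E): 0.982161 × 0.971000 = 0.953678
Parallel (A and [0.953678]): 1 − (1 − 0.821000)(1 − 0.953678) = 0.9917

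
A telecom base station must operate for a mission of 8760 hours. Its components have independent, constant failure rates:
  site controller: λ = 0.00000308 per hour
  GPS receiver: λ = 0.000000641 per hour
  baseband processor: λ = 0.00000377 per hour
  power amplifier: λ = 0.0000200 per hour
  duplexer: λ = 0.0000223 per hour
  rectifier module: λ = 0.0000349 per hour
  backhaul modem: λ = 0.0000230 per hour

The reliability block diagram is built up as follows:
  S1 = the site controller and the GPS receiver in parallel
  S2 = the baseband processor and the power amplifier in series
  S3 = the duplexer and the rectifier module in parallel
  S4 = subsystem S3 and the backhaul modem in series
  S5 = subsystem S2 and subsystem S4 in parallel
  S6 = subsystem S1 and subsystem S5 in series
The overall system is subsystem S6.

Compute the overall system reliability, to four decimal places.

R(site controller) = exp(−0.00000308 × 8760) = 0.973380
R(GPS receiver) = exp(−0.000000641 × 8760) = 0.994401
R(baseband processor) = exp(−0.00000377 × 8760) = 0.967514
R(power amplifier) = exp(−0.0000200 × 8760) = 0.839289
R(duplexer) = exp(−0.0000223 × 8760) = 0.822548
R(rectifier module) = exp(−0.0000349 × 8760) = 0.736590
R(backhaul modem) = exp(−0.0000230 × 8760) = 0.817520
Parallel (site controller and GPS receiver): 1 − (1 − 0.973380)(1 − 0.994401) = 0.999851
Series (baseband processor and power amplifier): 0.967514 × 0.839289 = 0.812024
Parallel (duplexer and rectifier module): 1 − (1 − 0.822548)(1 − 0.736590) = 0.953257
Series ([0.953257] and backhaul modem): 0.953257 × 0.817520 = 0.779307
Parallel ([0.812024] and [0.779307]): 1 − (1 − 0.812024)(1 − 0.779307) = 0.958515
Series ([0.999851] and [0.958515]): 0.999851 × 0.958515 = 0.9584

0.9584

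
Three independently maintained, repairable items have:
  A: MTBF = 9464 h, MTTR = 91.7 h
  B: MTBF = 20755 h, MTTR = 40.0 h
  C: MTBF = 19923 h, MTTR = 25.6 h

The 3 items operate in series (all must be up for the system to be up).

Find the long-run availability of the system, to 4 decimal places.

A(A) = MTBF/(MTBF+MTTR) = 9464/(9464+91.7) = 0.990404
A(B) = MTBF/(MTBF+MTTR) = 20755/(20755+40.0) = 0.998076
A(C) = MTBF/(MTBF+MTTR) = 19923/(19923+25.6) = 0.998717
Series availability: 0.990404 × 0.998076 × 0.998717 = 0.9872

0.9872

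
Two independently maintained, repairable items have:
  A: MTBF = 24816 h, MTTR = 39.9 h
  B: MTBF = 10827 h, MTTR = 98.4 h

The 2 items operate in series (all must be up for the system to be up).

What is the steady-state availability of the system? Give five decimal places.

A(A) = MTBF/(MTBF+MTTR) = 24816/(24816+39.9) = 0.998395
A(B) = MTBF/(MTBF+MTTR) = 10827/(10827+98.4) = 0.990993
Series availability: 0.998395 × 0.990993 = 0.98940

0.98940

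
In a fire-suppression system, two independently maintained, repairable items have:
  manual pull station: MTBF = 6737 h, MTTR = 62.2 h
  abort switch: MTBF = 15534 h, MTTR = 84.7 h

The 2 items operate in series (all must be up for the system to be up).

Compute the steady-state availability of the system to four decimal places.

A(manual pull station) = MTBF/(MTBF+MTTR) = 6737/(6737+62.2) = 0.990852
A(abort switch) = MTBF/(MTBF+MTTR) = 15534/(15534+84.7) = 0.994577
Series availability: 0.990852 × 0.994577 = 0.9855

0.9855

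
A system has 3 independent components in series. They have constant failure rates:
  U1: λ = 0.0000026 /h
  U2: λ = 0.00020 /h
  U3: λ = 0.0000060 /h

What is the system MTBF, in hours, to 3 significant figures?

Series of exponential components: λ_sys = Σ λ_i
λ_sys = 0.0000026 + 0.00020 + 0.0000060 = 2.0860e-04 /h
MTBF = 1 / λ_sys = 4790 h

4790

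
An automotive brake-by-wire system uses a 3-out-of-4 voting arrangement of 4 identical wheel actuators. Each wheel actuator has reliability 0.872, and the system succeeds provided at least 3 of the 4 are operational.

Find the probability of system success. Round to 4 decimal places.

0.9177

R = Σ_{i=3}^{4} C(4,i) p^i (1−p)^{4−i} with p = 0.872
C(4,3)·0.872^3·0.128^1 = 0.339484
C(4,4)·0.872^4·0.128^0 = 0.578184
Sum = 0.9177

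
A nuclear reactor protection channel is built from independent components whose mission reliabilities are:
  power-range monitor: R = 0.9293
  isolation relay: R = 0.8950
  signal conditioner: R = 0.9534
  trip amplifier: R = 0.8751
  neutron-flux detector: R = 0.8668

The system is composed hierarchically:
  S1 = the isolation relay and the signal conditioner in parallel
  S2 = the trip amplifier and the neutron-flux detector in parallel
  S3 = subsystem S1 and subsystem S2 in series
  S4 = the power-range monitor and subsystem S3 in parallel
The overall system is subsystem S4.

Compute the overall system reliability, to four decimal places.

0.9985

Parallel (isolation relay and signal conditioner): 1 − (1 − 0.895000)(1 − 0.953400) = 0.995107
Parallel (trip amplifier and neutron-flux detector): 1 − (1 − 0.875100)(1 − 0.866800) = 0.983363
Series ([0.995107] and [0.983363]): 0.995107 × 0.983363 = 0.978551
Parallel (power-range monitor and [0.978551]): 1 − (1 − 0.929300)(1 − 0.978551) = 0.9985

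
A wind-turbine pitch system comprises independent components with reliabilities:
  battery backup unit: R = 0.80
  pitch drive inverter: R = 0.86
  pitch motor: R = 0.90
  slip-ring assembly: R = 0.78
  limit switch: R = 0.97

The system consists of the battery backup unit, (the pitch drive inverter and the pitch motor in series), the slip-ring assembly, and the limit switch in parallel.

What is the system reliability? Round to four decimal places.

0.9997

Series (pitch drive inverter and pitch motor): 0.860000 × 0.900000 = 0.774000
Parallel (battery backup unit, [0.774000], slip-ring assembly, and limit switch): 1 − (1 − 0.800000)(1 − 0.774000)(1 − 0.780000)(1 − 0.970000) = 0.9997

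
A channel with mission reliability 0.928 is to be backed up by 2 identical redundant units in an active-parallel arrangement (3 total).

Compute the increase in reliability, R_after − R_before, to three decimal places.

0.072

R_before = 0.928
R_after = 1 − (1 − 0.928)^3 = 1.000
ΔR = 1.000 − 0.928 = 0.072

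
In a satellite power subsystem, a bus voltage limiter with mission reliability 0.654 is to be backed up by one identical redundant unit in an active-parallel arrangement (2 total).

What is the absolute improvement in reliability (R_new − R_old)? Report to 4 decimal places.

R_before = 0.654
R_after = 1 − (1 − 0.654)^2 = 0.8803
ΔR = 0.8803 − 0.654 = 0.2263

0.2263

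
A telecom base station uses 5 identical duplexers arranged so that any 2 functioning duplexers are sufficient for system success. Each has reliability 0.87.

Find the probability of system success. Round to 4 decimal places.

R = Σ_{i=2}^{5} C(5,i) p^i (1−p)^{5−i} with p = 0.87
C(5,2)·0.87^2·0.13^3 = 0.016629
C(5,3)·0.87^3·0.13^2 = 0.111287
C(5,4)·0.87^4·0.13^1 = 0.372383
C(5,5)·0.87^5·0.13^0 = 0.498421
Sum = 0.9987

0.9987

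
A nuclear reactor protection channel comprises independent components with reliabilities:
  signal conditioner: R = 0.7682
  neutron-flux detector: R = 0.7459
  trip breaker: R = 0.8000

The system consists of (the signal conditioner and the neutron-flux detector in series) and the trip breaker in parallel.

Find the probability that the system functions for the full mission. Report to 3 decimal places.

0.915

Series (signal conditioner and neutron-flux detector): 0.76820 × 0.74590 = 0.57300
Parallel ([0.57300] and trip breaker): 1 − (1 − 0.57300)(1 − 0.80000) = 0.915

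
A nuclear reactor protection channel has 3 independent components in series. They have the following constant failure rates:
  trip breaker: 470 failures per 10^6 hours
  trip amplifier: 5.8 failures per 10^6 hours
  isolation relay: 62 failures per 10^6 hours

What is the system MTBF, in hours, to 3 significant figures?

Series of exponential components: λ_sys = Σ λ_i
λ_sys = 0.00047 + 0.0000058 + 0.000062 = 5.3780e-04 /h
MTBF = 1 / λ_sys = 1860 h

1860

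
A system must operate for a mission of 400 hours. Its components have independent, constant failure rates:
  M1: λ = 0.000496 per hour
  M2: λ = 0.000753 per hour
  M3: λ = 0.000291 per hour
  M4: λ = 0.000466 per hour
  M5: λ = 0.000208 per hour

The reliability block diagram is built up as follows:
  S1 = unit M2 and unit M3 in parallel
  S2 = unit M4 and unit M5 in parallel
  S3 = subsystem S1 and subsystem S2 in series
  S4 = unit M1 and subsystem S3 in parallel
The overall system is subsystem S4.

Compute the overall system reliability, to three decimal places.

0.992

R(M1) = exp(−0.000496 × 400) = 0.82004
R(M2) = exp(−0.000753 × 400) = 0.73993
R(M3) = exp(−0.000291 × 400) = 0.89012
R(M4) = exp(−0.000466 × 400) = 0.82994
R(M5) = exp(−0.000208 × 400) = 0.92017
Parallel (M2 and M3): 1 − (1 − 0.73993)(1 − 0.89012) = 0.97142
Parallel (M4 and M5): 1 − (1 − 0.82994)(1 − 0.92017) = 0.98642
Series ([0.97142] and [0.98642]): 0.97142 × 0.98642 = 0.95823
Parallel (M1 and [0.95823]): 1 − (1 − 0.82004)(1 − 0.95823) = 0.992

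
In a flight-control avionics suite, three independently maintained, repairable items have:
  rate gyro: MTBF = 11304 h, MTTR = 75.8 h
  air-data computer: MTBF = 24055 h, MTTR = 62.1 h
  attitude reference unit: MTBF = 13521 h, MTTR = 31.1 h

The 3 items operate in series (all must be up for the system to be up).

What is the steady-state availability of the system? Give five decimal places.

0.98851

A(rate gyro) = MTBF/(MTBF+MTTR) = 11304/(11304+75.8) = 0.993339
A(air-data computer) = MTBF/(MTBF+MTTR) = 24055/(24055+62.1) = 0.997425
A(attitude reference unit) = MTBF/(MTBF+MTTR) = 13521/(13521+31.1) = 0.997705
Series availability: 0.993339 × 0.997425 × 0.997705 = 0.98851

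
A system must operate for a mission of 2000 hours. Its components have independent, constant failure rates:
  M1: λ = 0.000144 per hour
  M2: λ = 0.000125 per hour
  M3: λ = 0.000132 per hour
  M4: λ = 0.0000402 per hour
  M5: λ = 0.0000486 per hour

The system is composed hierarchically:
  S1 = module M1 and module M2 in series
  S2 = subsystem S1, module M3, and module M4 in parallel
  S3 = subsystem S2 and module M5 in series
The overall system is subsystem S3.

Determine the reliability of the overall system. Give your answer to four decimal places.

R(M1) = exp(−0.000144 × 2000) = 0.749762
R(M2) = exp(−0.000125 × 2000) = 0.778801
R(M3) = exp(−0.000132 × 2000) = 0.767974
R(M4) = exp(−0.0000402 × 2000) = 0.922747
R(M5) = exp(−0.0000486 × 2000) = 0.907375
Series (M1 and M2): 0.749762 × 0.778801 = 0.583915
Parallel ([0.583915], M3, and M4): 1 − (1 − 0.583915)(1 − 0.767974)(1 − 0.922747) = 0.992542
Series ([0.992542] and M5): 0.992542 × 0.907375 = 0.9006

0.9006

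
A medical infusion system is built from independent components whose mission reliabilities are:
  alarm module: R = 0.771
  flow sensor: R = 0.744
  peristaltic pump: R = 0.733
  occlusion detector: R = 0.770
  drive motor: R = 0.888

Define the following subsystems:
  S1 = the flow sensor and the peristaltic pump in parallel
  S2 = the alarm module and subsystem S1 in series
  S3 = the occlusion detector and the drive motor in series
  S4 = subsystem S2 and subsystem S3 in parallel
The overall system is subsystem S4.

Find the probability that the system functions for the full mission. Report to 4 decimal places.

0.9109

Parallel (flow sensor and peristaltic pump): 1 − (1 − 0.744000)(1 − 0.733000) = 0.931648
Series (alarm module and [0.931648]): 0.771000 × 0.931648 = 0.718301
Series (occlusion detector and drive motor): 0.770000 × 0.888000 = 0.683760
Parallel ([0.718301] and [0.683760]): 1 − (1 − 0.718301)(1 − 0.683760) = 0.9109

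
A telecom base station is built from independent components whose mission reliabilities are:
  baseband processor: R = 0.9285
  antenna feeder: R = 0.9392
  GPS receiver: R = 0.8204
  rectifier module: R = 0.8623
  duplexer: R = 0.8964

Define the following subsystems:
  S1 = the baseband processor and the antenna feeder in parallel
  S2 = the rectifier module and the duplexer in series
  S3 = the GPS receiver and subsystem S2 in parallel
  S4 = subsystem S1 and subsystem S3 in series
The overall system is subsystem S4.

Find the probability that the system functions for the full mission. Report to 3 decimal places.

0.955

Parallel (baseband processor and antenna feeder): 1 − (1 − 0.92850)(1 − 0.93920) = 0.99565
Series (rectifier module and duplexer): 0.86230 × 0.89640 = 0.77297
Parallel (GPS receiver and [0.77297]): 1 − (1 − 0.82040)(1 − 0.77297) = 0.95923
Series ([0.99565] and [0.95923]): 0.99565 × 0.95923 = 0.955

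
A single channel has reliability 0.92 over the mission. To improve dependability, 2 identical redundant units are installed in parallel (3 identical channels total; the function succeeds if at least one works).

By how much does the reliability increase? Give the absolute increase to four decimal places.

R_before = 0.92
R_after = 1 − (1 − 0.92)^3 = 0.9995
ΔR = 0.9995 − 0.92 = 0.0795

0.0795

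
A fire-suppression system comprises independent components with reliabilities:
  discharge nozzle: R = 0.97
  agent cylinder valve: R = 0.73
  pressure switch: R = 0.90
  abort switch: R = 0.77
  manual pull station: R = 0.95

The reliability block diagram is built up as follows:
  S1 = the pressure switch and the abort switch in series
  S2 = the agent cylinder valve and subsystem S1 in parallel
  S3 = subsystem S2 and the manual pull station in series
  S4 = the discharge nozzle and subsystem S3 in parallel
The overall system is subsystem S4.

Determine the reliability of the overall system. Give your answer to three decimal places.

0.996

Series (pressure switch and abort switch): 0.90000 × 0.77000 = 0.69300
Parallel (agent cylinder valve and [0.69300]): 1 − (1 − 0.73000)(1 − 0.69300) = 0.91711
Series ([0.91711] and manual pull station): 0.91711 × 0.95000 = 0.87125
Parallel (discharge nozzle and [0.87125]): 1 − (1 − 0.97000)(1 − 0.87125) = 0.996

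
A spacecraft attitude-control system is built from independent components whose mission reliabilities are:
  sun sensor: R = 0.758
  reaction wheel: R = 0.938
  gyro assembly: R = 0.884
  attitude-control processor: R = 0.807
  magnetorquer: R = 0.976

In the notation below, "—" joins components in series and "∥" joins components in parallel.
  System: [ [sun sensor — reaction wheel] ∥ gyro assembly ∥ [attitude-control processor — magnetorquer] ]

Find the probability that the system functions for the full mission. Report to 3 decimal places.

0.993

Series (sun sensor and reaction wheel): 0.75800 × 0.93800 = 0.71100
Series (attitude-control processor and magnetorquer): 0.80700 × 0.97600 = 0.78763
Parallel ([0.71100], gyro assembly, and [0.78763]): 1 − (1 − 0.71100)(1 − 0.88400)(1 − 0.78763) = 0.993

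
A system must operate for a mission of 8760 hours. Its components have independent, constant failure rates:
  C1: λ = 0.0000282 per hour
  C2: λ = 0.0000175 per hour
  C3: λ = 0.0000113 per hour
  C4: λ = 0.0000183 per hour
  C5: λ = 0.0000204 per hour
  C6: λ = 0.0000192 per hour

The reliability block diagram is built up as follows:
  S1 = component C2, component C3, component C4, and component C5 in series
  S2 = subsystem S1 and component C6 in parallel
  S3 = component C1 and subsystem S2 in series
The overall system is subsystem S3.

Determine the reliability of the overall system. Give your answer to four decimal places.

R(C1) = exp(−0.0000282 × 8760) = 0.781116
R(C2) = exp(−0.0000175 × 8760) = 0.857872
R(C3) = exp(−0.0000113 × 8760) = 0.905754
R(C4) = exp(−0.0000183 × 8760) = 0.851881
R(C5) = exp(−0.0000204 × 8760) = 0.836353
R(C6) = exp(−0.0000192 × 8760) = 0.845192
Series (C2, C3, C4, and C5): 0.857872 × 0.905754 × 0.851881 × 0.836353 = 0.553607
Parallel ([0.553607] and C6): 1 − (1 − 0.553607)(1 − 0.845192) = 0.930895
Series (C1 and [0.930895]): 0.781116 × 0.930895 = 0.7271

0.7271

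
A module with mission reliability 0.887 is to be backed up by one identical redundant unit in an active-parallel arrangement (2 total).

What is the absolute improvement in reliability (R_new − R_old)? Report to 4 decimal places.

0.1002

R_before = 0.887
R_after = 1 − (1 − 0.887)^2 = 0.9872
ΔR = 0.9872 − 0.887 = 0.1002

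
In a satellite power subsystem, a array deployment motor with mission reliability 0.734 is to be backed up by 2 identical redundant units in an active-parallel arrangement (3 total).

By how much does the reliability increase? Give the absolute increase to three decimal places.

R_before = 0.734
R_after = 1 − (1 − 0.734)^3 = 0.981
ΔR = 0.981 − 0.734 = 0.247

0.247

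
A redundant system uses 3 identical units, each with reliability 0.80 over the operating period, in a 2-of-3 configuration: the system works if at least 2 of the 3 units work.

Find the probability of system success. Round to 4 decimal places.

R = Σ_{i=2}^{3} C(3,i) p^i (1−p)^{3−i} with p = 0.80
C(3,2)·0.80^2·0.20^1 = 0.384000
C(3,3)·0.80^3·0.20^0 = 0.512000
Sum = 0.8960

0.8960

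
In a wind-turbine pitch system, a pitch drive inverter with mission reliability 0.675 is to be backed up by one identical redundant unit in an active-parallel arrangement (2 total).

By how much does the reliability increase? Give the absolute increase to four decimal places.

0.2194

R_before = 0.675
R_after = 1 − (1 − 0.675)^2 = 0.8944
ΔR = 0.8944 − 0.675 = 0.2194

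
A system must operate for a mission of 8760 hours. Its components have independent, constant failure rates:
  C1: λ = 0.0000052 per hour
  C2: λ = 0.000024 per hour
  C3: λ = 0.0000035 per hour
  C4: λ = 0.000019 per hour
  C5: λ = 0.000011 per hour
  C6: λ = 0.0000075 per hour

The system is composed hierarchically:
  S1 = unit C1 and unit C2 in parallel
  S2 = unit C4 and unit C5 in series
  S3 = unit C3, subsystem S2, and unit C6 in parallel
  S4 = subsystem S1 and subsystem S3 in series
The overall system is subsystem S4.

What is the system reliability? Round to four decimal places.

R(C1) = exp(−0.0000052 × 8760) = 0.955470
R(C2) = exp(−0.000024 × 8760) = 0.810390
R(C3) = exp(−0.0000035 × 8760) = 0.969805
R(C4) = exp(−0.000019 × 8760) = 0.846674
R(C5) = exp(−0.000011 × 8760) = 0.908137
R(C6) = exp(−0.0000075 × 8760) = 0.936412
Parallel (C1 and C2): 1 − (1 − 0.955470)(1 − 0.810390) = 0.991557
Series (C4 and C5): 0.846674 × 0.908137 = 0.768896
Parallel (C3, [0.768896], and C6): 1 − (1 − 0.969805)(1 − 0.768896)(1 − 0.936412) = 0.999556
Series ([0.991557] and [0.999556]): 0.991557 × 0.999556 = 0.9911

0.9911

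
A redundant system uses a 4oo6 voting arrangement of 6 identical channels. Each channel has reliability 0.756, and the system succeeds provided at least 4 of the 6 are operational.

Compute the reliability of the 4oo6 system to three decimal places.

0.840

R = Σ_{i=4}^{6} C(6,i) p^i (1−p)^{6−i} with p = 0.756
C(6,4)·0.756^4·0.244^2 = 0.29171
C(6,5)·0.756^5·0.244^1 = 0.36153
C(6,6)·0.756^6·0.244^0 = 0.18669
Sum = 0.840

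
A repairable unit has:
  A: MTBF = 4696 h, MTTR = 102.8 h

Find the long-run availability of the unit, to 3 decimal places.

0.979

A(A) = MTBF/(MTBF+MTTR) = 4696/(4696+102.8) = 0.979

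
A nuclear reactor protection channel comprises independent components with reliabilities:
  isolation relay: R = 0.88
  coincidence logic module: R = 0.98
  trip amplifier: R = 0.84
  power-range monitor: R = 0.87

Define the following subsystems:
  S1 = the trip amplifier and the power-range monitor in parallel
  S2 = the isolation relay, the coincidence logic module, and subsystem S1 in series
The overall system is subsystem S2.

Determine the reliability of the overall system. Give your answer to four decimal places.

0.8445

Parallel (trip amplifier and power-range monitor): 1 − (1 − 0.840000)(1 − 0.870000) = 0.979200
Series (isolation relay, coincidence logic module, and [0.979200]): 0.880000 × 0.980000 × 0.979200 = 0.8445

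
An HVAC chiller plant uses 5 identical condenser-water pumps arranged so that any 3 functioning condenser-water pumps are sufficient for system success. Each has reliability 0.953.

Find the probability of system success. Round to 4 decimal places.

R = Σ_{i=3}^{5} C(5,i) p^i (1−p)^{5−i} with p = 0.953
C(5,3)·0.953^3·0.047^2 = 0.019119
C(5,4)·0.953^4·0.047^1 = 0.193838
C(5,5)·0.953^5·0.047^0 = 0.786076
Sum = 0.9990

0.9990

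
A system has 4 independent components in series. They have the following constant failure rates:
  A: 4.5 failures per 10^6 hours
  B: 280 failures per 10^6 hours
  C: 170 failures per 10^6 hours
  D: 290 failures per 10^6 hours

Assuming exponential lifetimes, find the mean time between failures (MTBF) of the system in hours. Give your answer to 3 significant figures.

Series of exponential components: λ_sys = Σ λ_i
λ_sys = 0.0000045 + 0.00028 + 0.00017 + 0.00029 = 7.4450e-04 /h
MTBF = 1 / λ_sys = 1340 h

1340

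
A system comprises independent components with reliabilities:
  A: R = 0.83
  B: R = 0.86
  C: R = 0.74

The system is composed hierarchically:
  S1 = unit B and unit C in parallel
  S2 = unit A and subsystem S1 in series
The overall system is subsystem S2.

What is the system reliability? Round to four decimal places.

0.7998

Parallel (B and C): 1 − (1 − 0.860000)(1 − 0.740000) = 0.963600
Series (A and [0.963600]): 0.830000 × 0.963600 = 0.7998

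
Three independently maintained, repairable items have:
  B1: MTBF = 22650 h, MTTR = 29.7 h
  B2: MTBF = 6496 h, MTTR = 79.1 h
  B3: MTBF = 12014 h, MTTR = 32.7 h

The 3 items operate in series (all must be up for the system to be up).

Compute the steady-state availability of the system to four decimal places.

A(B1) = MTBF/(MTBF+MTTR) = 22650/(22650+29.7) = 0.998690
A(B2) = MTBF/(MTBF+MTTR) = 6496/(6496+79.1) = 0.987970
A(B3) = MTBF/(MTBF+MTTR) = 12014/(12014+32.7) = 0.997286
Series availability: 0.998690 × 0.987970 × 0.997286 = 0.9840

0.9840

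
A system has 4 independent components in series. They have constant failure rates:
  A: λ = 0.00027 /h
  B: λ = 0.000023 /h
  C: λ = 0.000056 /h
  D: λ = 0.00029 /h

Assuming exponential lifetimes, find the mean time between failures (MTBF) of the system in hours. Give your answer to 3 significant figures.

1560

Series of exponential components: λ_sys = Σ λ_i
λ_sys = 0.00027 + 0.000023 + 0.000056 + 0.00029 = 6.3900e-04 /h
MTBF = 1 / λ_sys = 1560 h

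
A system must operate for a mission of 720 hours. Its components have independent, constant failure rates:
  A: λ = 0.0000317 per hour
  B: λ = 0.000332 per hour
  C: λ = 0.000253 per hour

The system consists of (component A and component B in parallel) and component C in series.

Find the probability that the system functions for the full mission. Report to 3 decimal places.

R(A) = exp(−0.0000317 × 720) = 0.97743
R(B) = exp(−0.000332 × 720) = 0.78738
R(C) = exp(−0.000253 × 720) = 0.83347
Parallel (A and B): 1 − (1 − 0.97743)(1 − 0.78738) = 0.99520
Series ([0.99520] and C): 0.99520 × 0.83347 = 0.829

0.829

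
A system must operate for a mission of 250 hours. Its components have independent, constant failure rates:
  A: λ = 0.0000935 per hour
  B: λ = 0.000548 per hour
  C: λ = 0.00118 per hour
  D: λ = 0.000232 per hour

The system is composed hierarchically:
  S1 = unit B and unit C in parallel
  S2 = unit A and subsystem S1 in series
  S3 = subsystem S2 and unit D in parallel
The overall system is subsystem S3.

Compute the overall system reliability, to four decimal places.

0.9969

R(A) = exp(−0.0000935 × 250) = 0.976896
R(B) = exp(−0.000548 × 250) = 0.871970
R(C) = exp(−0.00118 × 250) = 0.744532
R(D) = exp(−0.000232 × 250) = 0.943650
Parallel (B and C): 1 − (1 − 0.871970)(1 − 0.744532) = 0.967292
Series (A and [0.967292]): 0.976896 × 0.967292 = 0.944944
Parallel ([0.944944] and D): 1 − (1 − 0.944944)(1 − 0.943650) = 0.9969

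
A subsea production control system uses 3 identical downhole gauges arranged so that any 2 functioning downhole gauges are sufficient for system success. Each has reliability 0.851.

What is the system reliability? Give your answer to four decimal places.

R = Σ_{i=2}^{3} C(3,i) p^i (1−p)^{3−i} with p = 0.851
C(3,2)·0.851^2·0.149^1 = 0.323718
C(3,3)·0.851^3·0.149^0 = 0.616295
Sum = 0.9400

0.9400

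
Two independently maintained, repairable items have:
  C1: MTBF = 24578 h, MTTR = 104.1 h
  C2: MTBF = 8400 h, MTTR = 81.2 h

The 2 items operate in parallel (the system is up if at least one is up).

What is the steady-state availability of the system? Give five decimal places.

A(C1) = MTBF/(MTBF+MTTR) = 24578/(24578+104.1) = 0.995782
A(C2) = MTBF/(MTBF+MTTR) = 8400/(8400+81.2) = 0.990426
Parallel availability: 1 − (1 − 0.995782)(1 − 0.990426) = 0.99996

0.99996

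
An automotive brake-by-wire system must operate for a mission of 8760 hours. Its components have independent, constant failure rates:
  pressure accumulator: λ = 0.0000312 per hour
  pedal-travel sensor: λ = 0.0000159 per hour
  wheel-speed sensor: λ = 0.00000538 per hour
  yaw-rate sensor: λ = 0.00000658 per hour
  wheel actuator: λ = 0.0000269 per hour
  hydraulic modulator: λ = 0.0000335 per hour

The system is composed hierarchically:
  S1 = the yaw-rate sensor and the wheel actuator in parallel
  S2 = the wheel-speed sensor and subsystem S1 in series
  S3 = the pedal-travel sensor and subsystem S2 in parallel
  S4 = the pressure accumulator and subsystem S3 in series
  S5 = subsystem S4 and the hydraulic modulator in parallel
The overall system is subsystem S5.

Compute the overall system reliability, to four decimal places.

0.9377

R(pressure accumulator) = exp(−0.0000312 × 8760) = 0.760855
R(pedal-travel sensor) = exp(−0.0000159 × 8760) = 0.869981
R(wheel-speed sensor) = exp(−0.00000538 × 8760) = 0.953965
R(yaw-rate sensor) = exp(−0.00000658 × 8760) = 0.943989
R(wheel actuator) = exp(−0.0000269 × 8760) = 0.790062
R(hydraulic modulator) = exp(−0.0000335 × 8760) = 0.745679
Parallel (yaw-rate sensor and wheel actuator): 1 − (1 − 0.943989)(1 − 0.790062) = 0.988241
Series (wheel-speed sensor and [0.988241]): 0.953965 × 0.988241 = 0.942747
Parallel (pedal-travel sensor and [0.942747]): 1 − (1 − 0.869981)(1 − 0.942747) = 0.992556
Series (pressure accumulator and [0.992556]): 0.760855 × 0.992556 = 0.755191
Parallel ([0.755191] and hydraulic modulator): 1 − (1 − 0.755191)(1 − 0.745679) = 0.9377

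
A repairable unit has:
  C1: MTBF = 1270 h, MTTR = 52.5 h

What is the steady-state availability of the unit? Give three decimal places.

0.960

A(C1) = MTBF/(MTBF+MTTR) = 1270/(1270+52.5) = 0.960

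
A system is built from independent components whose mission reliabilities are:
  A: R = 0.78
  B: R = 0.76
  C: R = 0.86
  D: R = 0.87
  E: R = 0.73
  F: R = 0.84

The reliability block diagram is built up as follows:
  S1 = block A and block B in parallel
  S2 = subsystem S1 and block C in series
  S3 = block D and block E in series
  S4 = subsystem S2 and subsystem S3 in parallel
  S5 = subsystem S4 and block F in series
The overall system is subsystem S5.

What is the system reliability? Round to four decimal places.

Parallel (A and B): 1 − (1 − 0.780000)(1 − 0.760000) = 0.947200
Series ([0.947200] and C): 0.947200 × 0.860000 = 0.814592
Series (D and E): 0.870000 × 0.730000 = 0.635100
Parallel ([0.814592] and [0.635100]): 1 − (1 − 0.814592)(1 − 0.635100) = 0.932345
Series ([0.932345] and F): 0.932345 × 0.840000 = 0.7832

0.7832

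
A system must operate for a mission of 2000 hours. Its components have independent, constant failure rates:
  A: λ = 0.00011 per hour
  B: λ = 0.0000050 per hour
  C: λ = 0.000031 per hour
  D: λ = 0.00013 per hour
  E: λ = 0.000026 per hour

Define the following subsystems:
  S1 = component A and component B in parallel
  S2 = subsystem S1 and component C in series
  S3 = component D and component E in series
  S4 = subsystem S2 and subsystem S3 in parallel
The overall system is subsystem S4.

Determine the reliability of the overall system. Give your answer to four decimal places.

R(A) = exp(−0.00011 × 2000) = 0.802519
R(B) = exp(−0.0000050 × 2000) = 0.990050
R(C) = exp(−0.000031 × 2000) = 0.939883
R(D) = exp(−0.00013 × 2000) = 0.771052
R(E) = exp(−0.000026 × 2000) = 0.949329
Parallel (A and B): 1 − (1 − 0.802519)(1 − 0.990050) = 0.998035
Series ([0.998035] and C): 0.998035 × 0.939883 = 0.938036
Series (D and E): 0.771052 × 0.949329 = 0.731982
Parallel ([0.938036] and [0.731982]): 1 − (1 − 0.938036)(1 − 0.731982) = 0.9834

0.9834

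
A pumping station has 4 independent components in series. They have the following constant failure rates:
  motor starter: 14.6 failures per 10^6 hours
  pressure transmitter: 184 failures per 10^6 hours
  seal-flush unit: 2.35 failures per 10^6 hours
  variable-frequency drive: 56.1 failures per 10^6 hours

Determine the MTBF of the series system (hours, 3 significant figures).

Series of exponential components: λ_sys = Σ λ_i
λ_sys = 0.0000146 + 0.000184 + 0.00000235 + 0.0000561 = 2.5705e-04 /h
MTBF = 1 / λ_sys = 3890 h

3890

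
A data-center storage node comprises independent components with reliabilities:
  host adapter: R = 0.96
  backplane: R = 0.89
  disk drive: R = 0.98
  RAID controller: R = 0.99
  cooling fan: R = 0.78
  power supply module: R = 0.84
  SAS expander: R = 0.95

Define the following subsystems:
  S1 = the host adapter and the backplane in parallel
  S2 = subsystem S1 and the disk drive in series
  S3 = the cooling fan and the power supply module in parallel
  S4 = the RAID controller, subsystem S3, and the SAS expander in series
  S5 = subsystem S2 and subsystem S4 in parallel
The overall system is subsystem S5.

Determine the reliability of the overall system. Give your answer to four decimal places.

Parallel (host adapter and backplane): 1 − (1 − 0.960000)(1 − 0.890000) = 0.995600
Series ([0.995600] and disk drive): 0.995600 × 0.980000 = 0.975688
Parallel (cooling fan and power supply module): 1 − (1 − 0.780000)(1 − 0.840000) = 0.964800
Series (RAID controller, [0.964800], and SAS expander): 0.990000 × 0.964800 × 0.950000 = 0.907394
Parallel ([0.975688] and [0.907394]): 1 − (1 − 0.975688)(1 − 0.907394) = 0.9977

0.9977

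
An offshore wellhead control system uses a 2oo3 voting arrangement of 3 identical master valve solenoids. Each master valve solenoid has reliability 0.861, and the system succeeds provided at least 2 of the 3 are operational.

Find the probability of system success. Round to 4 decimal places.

0.9474

R = Σ_{i=2}^{3} C(3,i) p^i (1−p)^{3−i} with p = 0.861
C(3,2)·0.861^2·0.139^1 = 0.309131
C(3,3)·0.861^3·0.139^0 = 0.638277
Sum = 0.9474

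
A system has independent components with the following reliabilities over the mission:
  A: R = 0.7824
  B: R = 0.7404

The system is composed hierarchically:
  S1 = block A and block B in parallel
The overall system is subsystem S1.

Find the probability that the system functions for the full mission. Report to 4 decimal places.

0.9435

Parallel (A and B): 1 − (1 − 0.782400)(1 − 0.740400) = 0.9435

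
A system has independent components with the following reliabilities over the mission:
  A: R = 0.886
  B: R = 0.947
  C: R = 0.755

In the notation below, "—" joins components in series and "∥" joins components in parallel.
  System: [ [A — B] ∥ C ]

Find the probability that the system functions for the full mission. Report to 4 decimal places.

Series (A and B): 0.886000 × 0.947000 = 0.839042
Parallel ([0.839042] and C): 1 − (1 − 0.839042)(1 − 0.755000) = 0.9606

0.9606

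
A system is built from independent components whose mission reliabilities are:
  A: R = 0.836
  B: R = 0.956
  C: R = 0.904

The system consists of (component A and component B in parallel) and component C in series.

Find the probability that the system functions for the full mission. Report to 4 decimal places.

Parallel (A and B): 1 − (1 − 0.836000)(1 − 0.956000) = 0.992784
Series ([0.992784] and C): 0.992784 × 0.904000 = 0.8975

0.8975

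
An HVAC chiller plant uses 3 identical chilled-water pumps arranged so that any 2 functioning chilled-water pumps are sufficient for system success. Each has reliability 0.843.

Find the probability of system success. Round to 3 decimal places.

0.934

R = Σ_{i=2}^{3} C(3,i) p^i (1−p)^{3−i} with p = 0.843
C(3,2)·0.843^2·0.157^1 = 0.33472
C(3,3)·0.843^3·0.157^0 = 0.59908
Sum = 0.934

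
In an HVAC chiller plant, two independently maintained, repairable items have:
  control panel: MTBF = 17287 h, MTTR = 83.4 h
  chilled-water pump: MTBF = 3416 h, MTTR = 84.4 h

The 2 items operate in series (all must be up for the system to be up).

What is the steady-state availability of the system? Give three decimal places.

A(control panel) = MTBF/(MTBF+MTTR) = 17287/(17287+83.4) = 0.995199
A(chilled-water pump) = MTBF/(MTBF+MTTR) = 3416/(3416+84.4) = 0.975888
Series availability: 0.995199 × 0.975888 = 0.971

0.971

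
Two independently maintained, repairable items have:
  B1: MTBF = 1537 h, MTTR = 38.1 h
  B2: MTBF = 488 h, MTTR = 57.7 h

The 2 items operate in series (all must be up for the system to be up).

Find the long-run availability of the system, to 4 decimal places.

0.8726

A(B1) = MTBF/(MTBF+MTTR) = 1537/(1537+38.1) = 0.975811
A(B2) = MTBF/(MTBF+MTTR) = 488/(488+57.7) = 0.894264
Series availability: 0.975811 × 0.894264 = 0.8726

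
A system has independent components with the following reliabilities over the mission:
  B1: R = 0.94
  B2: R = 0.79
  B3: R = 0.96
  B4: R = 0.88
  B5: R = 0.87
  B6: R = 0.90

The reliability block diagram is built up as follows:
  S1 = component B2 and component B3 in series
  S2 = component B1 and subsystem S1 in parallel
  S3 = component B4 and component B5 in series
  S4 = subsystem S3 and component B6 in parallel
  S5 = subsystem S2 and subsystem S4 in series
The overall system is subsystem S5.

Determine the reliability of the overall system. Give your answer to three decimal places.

Series (B2 and B3): 0.79000 × 0.96000 = 0.75840
Parallel (B1 and [0.75840]): 1 − (1 − 0.94000)(1 − 0.75840) = 0.98550
Series (B4 and B5): 0.88000 × 0.87000 = 0.76560
Parallel ([0.76560] and B6): 1 − (1 − 0.76560)(1 − 0.90000) = 0.97656
Series ([0.98550] and [0.97656]): 0.98550 × 0.97656 = 0.962

0.962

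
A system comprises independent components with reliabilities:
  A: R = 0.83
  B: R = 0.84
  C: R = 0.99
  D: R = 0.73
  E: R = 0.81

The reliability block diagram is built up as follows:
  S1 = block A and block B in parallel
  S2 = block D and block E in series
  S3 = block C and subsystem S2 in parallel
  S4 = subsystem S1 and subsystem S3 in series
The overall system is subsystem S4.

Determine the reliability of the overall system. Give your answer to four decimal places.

Parallel (A and B): 1 − (1 − 0.830000)(1 − 0.840000) = 0.972800
Series (D and E): 0.730000 × 0.810000 = 0.591300
Parallel (C and [0.591300]): 1 − (1 − 0.990000)(1 − 0.591300) = 0.995913
Series ([0.972800] and [0.995913]): 0.972800 × 0.995913 = 0.9688

0.9688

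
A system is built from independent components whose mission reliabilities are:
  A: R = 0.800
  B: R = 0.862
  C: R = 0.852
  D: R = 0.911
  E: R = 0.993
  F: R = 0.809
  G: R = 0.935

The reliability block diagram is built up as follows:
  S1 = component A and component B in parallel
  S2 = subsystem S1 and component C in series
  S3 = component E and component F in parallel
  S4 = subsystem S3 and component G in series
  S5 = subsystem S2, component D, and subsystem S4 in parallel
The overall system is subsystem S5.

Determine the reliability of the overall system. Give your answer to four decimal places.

0.9990

Parallel (A and B): 1 − (1 − 0.800000)(1 − 0.862000) = 0.972400
Series ([0.972400] and C): 0.972400 × 0.852000 = 0.828485
Parallel (E and F): 1 − (1 − 0.993000)(1 − 0.809000) = 0.998663
Series ([0.998663] and G): 0.998663 × 0.935000 = 0.933750
Parallel ([0.828485], D, and [0.933750]): 1 − (1 − 0.828485)(1 − 0.911000)(1 − 0.933750) = 0.9990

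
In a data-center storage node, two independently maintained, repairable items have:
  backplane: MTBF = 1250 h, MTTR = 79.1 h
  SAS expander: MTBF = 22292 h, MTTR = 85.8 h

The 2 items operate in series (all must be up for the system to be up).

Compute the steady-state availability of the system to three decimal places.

A(backplane) = MTBF/(MTBF+MTTR) = 1250/(1250+79.1) = 0.940486
A(SAS expander) = MTBF/(MTBF+MTTR) = 22292/(22292+85.8) = 0.996166
Series availability: 0.940486 × 0.996166 = 0.937

0.937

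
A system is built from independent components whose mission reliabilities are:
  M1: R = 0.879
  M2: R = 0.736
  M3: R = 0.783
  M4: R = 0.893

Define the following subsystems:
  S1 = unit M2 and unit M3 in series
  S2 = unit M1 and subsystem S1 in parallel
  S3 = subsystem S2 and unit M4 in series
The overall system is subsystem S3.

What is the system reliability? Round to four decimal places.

Series (M2 and M3): 0.736000 × 0.783000 = 0.576288
Parallel (M1 and [0.576288]): 1 − (1 − 0.879000)(1 − 0.576288) = 0.948731
Series ([0.948731] and M4): 0.948731 × 0.893000 = 0.8472

0.8472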